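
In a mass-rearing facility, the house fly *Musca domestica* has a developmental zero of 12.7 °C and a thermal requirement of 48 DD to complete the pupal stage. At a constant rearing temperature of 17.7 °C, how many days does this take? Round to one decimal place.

9.6 days

Daily accumulation = 17.7 − 12.7 = 5.0 DD/day.
Duration = 48 / 5.0 = 9.600 ≈ 9.6 days.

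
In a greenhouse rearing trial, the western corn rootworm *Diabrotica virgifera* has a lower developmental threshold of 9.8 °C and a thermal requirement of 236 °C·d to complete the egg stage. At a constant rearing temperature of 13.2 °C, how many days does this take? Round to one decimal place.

Daily accumulation = 13.2 − 9.8 = 3.4 DD/day.
Duration = 236 / 3.4 = 69.412 ≈ 69.4 days.

69.4 days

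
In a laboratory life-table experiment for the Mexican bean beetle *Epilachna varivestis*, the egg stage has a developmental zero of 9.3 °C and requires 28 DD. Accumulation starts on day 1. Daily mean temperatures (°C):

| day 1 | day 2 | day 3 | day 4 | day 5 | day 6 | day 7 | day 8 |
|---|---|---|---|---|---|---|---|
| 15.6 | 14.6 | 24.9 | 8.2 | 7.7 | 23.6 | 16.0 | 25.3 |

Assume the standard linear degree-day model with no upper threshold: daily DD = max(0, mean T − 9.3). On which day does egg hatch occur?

day 6

Daily DD above 9.3 °C: 6.3, 5.3, 15.6, 0.0, 0.0, 14.3, 6.7, 16.0.
Cumulative: 6.3, 11.6, 27.2, 27.2, 27.2, 41.5, 48.2, 64.2.
The total first reaches 28 DD on day 6.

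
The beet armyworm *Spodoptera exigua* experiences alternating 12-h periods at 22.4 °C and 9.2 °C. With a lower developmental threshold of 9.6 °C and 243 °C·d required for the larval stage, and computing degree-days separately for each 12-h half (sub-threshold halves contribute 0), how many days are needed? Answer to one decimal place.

38.0 days

Day half: max(0, 22.4 − 9.6) × 0.5 = 12.8 × 0.5 = 6.40 DD.
Night half: max(0, 9.2 − 9.6) × 0.5 = 0.0 × 0.5 = 0.00 DD.
Per 24 h: 6.40 DD/day.
Duration = 243 / 6.40 = 37.969 ≈ 38.0 days.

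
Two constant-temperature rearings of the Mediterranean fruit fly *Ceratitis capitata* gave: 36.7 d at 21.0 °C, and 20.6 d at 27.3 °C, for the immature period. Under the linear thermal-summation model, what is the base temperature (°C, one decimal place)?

12.9 °C

Equal thermal constants: D₁(T₁ − T_b) = D₂(T₂ − T_b).
36.7·(21.0 − T_b) = 20.6·(27.3 − T_b)
T_b = (36.7·21.0 − 20.6·27.3) / (36.7 − 20.6) = 208.32 / 16.1 = 12.939 °C ≈ 12.9 °C.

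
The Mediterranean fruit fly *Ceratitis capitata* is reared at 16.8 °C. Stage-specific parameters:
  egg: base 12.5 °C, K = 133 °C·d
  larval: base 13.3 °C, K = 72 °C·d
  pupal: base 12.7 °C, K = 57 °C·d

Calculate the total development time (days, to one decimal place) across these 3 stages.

egg: 133 / (16.8 − 12.5) = 133 / 4.3 = 30.930 d.
larval: 72 / (16.8 − 13.3) = 72 / 3.5 = 20.571 d.
pupal: 57 / (16.8 − 12.7) = 57 / 4.1 = 13.902 d.
Sum = 65.404 ≈ 65.4 days.

65.4 days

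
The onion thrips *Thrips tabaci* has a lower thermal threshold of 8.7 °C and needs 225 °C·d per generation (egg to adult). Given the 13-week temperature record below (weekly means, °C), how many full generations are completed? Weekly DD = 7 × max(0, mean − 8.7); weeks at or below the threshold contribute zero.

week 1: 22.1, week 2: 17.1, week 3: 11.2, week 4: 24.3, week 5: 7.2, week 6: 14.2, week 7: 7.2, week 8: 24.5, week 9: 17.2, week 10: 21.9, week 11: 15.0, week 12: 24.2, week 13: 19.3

3 generations

Weekly DD (7 × max(0, T̄ − 8.7)): 93.8, 58.8, 17.5, 109.2, 0.0, 38.5, 0.0, 110.6, 59.5, 92.4, 44.1, 108.5, 74.2.
Season total = 807.1 DD.
Complete generations = ⌊807.1 / 225⌋ = 3.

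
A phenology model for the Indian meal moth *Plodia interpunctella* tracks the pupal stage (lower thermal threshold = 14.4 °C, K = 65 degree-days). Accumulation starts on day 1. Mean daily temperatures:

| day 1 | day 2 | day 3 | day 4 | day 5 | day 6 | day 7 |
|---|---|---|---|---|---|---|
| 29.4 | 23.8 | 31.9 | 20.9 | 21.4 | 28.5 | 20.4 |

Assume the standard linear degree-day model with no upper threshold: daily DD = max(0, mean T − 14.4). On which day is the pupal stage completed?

day 6

Daily DD above 14.4 °C: 15.0, 9.4, 17.5, 6.5, 7.0, 14.1, 6.0.
Cumulative: 15.0, 24.4, 41.9, 48.4, 55.4, 69.5, 75.5.
The total first reaches 65 DD on day 6.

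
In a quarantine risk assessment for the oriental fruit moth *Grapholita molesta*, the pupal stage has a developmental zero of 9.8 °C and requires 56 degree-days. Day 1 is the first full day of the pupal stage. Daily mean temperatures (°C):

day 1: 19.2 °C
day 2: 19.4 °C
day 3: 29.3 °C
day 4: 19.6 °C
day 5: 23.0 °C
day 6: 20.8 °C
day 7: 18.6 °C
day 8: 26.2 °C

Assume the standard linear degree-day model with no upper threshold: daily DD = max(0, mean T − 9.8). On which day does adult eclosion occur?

day 5

Daily DD above 9.8 °C: 9.4, 9.6, 19.5, 9.8, 13.2, 11.0, 8.8, 16.4.
Cumulative: 9.4, 19.0, 38.5, 48.3, 61.5, 72.5, 81.3, 97.7.
The total first reaches 56 DD on day 5.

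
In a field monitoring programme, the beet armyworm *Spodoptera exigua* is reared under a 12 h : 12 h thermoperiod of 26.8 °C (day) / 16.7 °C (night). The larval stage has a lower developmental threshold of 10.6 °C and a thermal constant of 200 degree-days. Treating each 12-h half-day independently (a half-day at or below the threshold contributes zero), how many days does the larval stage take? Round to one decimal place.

Day half: max(0, 26.8 − 10.6) × 0.5 = 16.2 × 0.5 = 8.10 DD.
Night half: max(0, 16.7 − 10.6) × 0.5 = 6.1 × 0.5 = 3.05 DD.
Per 24 h: 11.15 DD/day.
Duration = 200 / 11.15 = 17.937 ≈ 17.9 days.

17.9 days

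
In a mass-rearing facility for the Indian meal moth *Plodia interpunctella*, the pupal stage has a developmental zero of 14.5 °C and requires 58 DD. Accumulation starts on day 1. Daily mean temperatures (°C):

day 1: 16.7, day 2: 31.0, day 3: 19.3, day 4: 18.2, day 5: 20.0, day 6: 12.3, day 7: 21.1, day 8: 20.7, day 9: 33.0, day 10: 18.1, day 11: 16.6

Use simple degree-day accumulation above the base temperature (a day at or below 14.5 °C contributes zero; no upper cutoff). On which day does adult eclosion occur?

Daily DD above 14.5 °C: 2.2, 16.5, 4.8, 3.7, 5.5, 0.0, 6.6, 6.2, 18.5, 3.6, 2.1.
Cumulative: 2.2, 18.7, 23.5, 27.2, 32.7, 32.7, 39.3, 45.5, 64.0, 67.6, 69.7.
The total first reaches 58 DD on day 9.

day 9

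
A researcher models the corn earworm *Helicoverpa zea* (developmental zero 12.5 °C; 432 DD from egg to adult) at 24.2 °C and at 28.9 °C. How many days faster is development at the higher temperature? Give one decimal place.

10.6 days

At 24.2 °C: 432 / (24.2 − 12.5) = 432 / 11.7 = 36.923 d.
At 28.9 °C: 432 / (28.9 − 12.5) = 432 / 16.4 = 26.341 d.
Difference = |36.923 − 26.341| = 10.582 ≈ 10.6 days.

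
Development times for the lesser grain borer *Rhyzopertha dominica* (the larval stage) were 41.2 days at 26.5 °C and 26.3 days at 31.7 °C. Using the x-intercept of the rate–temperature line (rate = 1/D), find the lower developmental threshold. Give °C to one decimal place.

Linear rate model ⇒ the product D·(T − T_b) is constant across temperatures.
41.2·(26.5 − T_b) = 26.3·(31.7 − T_b)
T_b = (41.2·26.5 − 26.3·31.7) / (41.2 − 26.3) = 258.09 / 14.9 = 17.321 °C ≈ 17.3 °C.

17.3 °C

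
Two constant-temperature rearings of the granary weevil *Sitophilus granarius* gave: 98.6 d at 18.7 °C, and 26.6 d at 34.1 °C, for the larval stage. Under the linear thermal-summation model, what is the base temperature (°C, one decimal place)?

Equal thermal constants: D₁(T₁ − T_b) = D₂(T₂ − T_b).
98.6·(18.7 − T_b) = 26.6·(34.1 − T_b)
T_b = (98.6·18.7 − 26.6·34.1) / (98.6 − 26.6) = 936.76 / 72.0 = 13.011 °C ≈ 13.0 °C.

13.0 °C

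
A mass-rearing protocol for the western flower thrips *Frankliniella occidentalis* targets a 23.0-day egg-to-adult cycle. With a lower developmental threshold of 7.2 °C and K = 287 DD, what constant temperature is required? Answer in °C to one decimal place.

19.7 °C

Required daily accumulation = 287 / 23.0 = 12.478 DD/day.
T = T_base + 12.478 = 7.2 + 12.478 = 19.678 ≈ 19.7 °C.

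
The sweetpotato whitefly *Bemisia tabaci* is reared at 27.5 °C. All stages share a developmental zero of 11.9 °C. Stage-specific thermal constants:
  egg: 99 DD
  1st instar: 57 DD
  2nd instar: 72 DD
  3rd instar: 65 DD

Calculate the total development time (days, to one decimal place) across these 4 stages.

18.8 days

Daily accumulation at 27.5 °C = 27.5 − 11.9 = 15.6 DD/day.
Total K = 99 + 57 + 72 + 65 = 293 DD.
Total duration = 293 / 15.6 = 18.782 ≈ 18.8 days.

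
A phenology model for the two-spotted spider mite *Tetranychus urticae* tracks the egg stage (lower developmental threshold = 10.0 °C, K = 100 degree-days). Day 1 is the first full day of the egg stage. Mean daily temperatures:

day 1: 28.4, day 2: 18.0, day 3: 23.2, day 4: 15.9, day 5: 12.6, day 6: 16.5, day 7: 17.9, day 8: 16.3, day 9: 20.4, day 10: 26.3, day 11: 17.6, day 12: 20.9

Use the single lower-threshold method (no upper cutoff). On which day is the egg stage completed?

Daily DD above 10.0 °C: 18.4, 8.0, 13.2, 5.9, 2.6, 6.5, 7.9, 6.3, 10.4, 16.3, 7.6, 10.9.
Cumulative: 18.4, 26.4, 39.6, 45.5, 48.1, 54.6, 62.5, 68.8, 79.2, 95.5, 103.1, 114.0.
The total first reaches 100 DD on day 11.

day 11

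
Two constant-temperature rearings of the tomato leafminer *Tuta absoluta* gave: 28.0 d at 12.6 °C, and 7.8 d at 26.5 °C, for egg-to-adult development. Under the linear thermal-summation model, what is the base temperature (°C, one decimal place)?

7.2 °C

Under the model K = D·(T − T_b), so D₁·(T₁ − T_b) = D₂·(T₂ − T_b).
28.0·(12.6 − T_b) = 7.8·(26.5 − T_b)
T_b = (28.0·12.6 − 7.8·26.5) / (28.0 − 7.8) = 146.10 / 20.2 = 7.233 °C ≈ 7.2 °C.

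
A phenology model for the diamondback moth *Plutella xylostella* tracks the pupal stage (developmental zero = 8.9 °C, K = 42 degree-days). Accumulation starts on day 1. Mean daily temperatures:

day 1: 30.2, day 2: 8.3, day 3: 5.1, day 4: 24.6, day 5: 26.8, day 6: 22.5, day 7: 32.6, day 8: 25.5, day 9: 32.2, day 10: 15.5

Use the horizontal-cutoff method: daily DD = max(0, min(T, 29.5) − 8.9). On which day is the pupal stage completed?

Daily DD above 8.9 °C (capped at 20.6): 20.6, 0.0, 0.0, 15.7, 17.9, 13.6, 20.6, 16.6, 20.6, 6.6.
Cumulative: 20.6, 20.6, 20.6, 36.3, 54.2, 67.8, 88.4, 105.0, 125.6, 132.2.
The total first reaches 42 DD on day 5.

day 5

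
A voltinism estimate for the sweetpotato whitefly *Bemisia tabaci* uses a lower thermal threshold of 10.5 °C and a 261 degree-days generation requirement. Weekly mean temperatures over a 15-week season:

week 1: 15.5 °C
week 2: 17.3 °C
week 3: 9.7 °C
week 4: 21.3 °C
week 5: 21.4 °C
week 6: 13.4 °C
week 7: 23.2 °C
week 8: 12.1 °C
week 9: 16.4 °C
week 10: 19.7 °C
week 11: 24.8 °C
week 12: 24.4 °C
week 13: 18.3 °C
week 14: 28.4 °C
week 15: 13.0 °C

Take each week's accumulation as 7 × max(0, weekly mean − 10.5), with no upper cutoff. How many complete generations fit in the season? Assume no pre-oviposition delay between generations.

Weekly DD (7 × max(0, T̄ − 10.5)): 35.0, 47.6, 0.0, 75.6, 76.3, 20.3, 88.9, 11.2, 41.3, 64.4, 100.1, 97.3, 54.6, 125.3, 17.5.
Season total = 855.4 DD.
Complete generations = ⌊855.4 / 261⌋ = 3.

3 generations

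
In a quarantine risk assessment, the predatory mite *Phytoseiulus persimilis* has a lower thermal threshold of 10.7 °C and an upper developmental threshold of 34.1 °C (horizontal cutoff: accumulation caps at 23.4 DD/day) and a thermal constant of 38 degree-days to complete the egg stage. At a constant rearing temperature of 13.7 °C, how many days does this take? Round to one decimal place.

12.7 days

Daily accumulation = 13.7 − 10.7 = 3.0 DD/day.
Duration = 38 / 3.0 = 12.667 ≈ 12.7 days.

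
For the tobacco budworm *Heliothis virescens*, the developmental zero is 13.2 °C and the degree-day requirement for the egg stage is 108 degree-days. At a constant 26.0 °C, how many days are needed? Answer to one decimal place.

8.4 days

Daily accumulation = 26.0 − 13.2 = 12.8 DD/day.
Duration = 108 / 12.8 = 8.438 ≈ 8.4 days.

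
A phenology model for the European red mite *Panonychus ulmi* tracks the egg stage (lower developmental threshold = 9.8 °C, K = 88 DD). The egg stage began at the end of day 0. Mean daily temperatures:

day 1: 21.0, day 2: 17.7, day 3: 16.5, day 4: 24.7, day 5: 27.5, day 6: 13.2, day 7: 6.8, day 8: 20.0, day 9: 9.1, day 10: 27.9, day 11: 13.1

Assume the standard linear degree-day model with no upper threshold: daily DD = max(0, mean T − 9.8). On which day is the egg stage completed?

Daily DD above 9.8 °C: 11.2, 7.9, 6.7, 14.9, 17.7, 3.4, 0.0, 10.2, 0.0, 18.1, 3.3.
Cumulative: 11.2, 19.1, 25.8, 40.7, 58.4, 61.8, 61.8, 72.0, 72.0, 90.1, 93.4.
The total first reaches 88 DD on day 10.

day 10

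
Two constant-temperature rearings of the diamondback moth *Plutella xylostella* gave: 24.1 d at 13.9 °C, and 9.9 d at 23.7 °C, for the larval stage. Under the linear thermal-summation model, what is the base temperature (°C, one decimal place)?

Equal thermal constants: D₁(T₁ − T_b) = D₂(T₂ − T_b).
24.1·(13.9 − T_b) = 9.9·(23.7 − T_b)
T_b = (24.1·13.9 − 9.9·23.7) / (24.1 − 9.9) = 100.36 / 14.2 = 7.068 °C ≈ 7.1 °C.

7.1 °C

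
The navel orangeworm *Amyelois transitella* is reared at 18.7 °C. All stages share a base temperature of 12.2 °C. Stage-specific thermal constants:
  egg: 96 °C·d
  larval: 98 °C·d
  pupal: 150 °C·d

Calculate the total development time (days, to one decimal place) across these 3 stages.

Daily accumulation at 18.7 °C = 18.7 − 12.2 = 6.5 DD/day.
Total K = 96 + 98 + 150 = 344 DD.
Total duration = 344 / 6.5 = 52.923 ≈ 52.9 days.

52.9 days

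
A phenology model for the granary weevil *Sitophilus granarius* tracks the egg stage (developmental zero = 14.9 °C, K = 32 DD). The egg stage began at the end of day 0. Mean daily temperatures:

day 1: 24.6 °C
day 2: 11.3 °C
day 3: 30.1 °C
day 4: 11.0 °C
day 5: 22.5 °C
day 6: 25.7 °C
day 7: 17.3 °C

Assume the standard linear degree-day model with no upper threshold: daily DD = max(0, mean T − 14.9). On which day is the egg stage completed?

Daily DD above 14.9 °C: 9.7, 0.0, 15.2, 0.0, 7.6, 10.8, 2.4.
Cumulative: 9.7, 9.7, 24.9, 24.9, 32.5, 43.3, 45.7.
The total first reaches 32 DD on day 5.

day 5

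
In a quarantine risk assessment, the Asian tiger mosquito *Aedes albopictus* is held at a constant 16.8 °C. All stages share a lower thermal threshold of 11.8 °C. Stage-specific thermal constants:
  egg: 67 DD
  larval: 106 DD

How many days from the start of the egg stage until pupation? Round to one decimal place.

Daily accumulation at 16.8 °C = 16.8 − 11.8 = 5.0 DD/day.
Total K = 67 + 106 = 173 DD.
Total duration = 173 / 5.0 = 34.600 ≈ 34.6 days.

34.6 days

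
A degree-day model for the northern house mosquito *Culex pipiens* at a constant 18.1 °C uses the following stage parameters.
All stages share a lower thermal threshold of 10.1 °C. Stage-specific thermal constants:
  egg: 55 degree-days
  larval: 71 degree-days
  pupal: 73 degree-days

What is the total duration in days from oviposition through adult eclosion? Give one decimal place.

24.9 days

Daily accumulation at 18.1 °C = 18.1 − 10.1 = 8.0 DD/day.
Total K = 55 + 71 + 73 = 199 DD.
Total duration = 199 / 8.0 = 24.875 ≈ 24.9 days.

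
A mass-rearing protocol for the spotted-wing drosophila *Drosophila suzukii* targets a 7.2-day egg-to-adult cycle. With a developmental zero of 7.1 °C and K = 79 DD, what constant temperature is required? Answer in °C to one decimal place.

Required daily accumulation = 79 / 7.2 = 10.972 DD/day.
T = T_base + 10.972 = 7.1 + 10.972 = 18.072 ≈ 18.1 °C.

18.1 °C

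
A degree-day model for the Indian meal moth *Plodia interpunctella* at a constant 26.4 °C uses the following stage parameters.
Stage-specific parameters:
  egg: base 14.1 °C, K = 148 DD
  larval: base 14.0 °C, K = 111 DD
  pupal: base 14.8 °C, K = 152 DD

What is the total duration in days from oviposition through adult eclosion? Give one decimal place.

egg: 148 / (26.4 − 14.1) = 148 / 12.3 = 12.033 d.
larval: 111 / (26.4 − 14.0) = 111 / 12.4 = 8.952 d.
pupal: 152 / (26.4 − 14.8) = 152 / 11.6 = 13.103 d.
Sum = 34.088 ≈ 34.1 days.

34.1 days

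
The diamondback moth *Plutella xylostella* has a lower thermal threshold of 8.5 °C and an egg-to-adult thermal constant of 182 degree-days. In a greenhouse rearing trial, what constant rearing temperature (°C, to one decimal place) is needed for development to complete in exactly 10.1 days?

26.5 °C

Required daily accumulation = 182 / 10.1 = 18.020 DD/day.
T = T_base + 18.020 = 8.5 + 18.020 = 26.520 ≈ 26.5 °C.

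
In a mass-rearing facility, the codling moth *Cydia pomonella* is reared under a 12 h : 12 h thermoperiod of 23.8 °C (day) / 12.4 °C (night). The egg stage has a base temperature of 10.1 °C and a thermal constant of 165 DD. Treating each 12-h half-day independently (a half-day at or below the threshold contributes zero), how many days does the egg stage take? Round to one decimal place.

Day half: max(0, 23.8 − 10.1) × 0.5 = 13.7 × 0.5 = 6.85 DD.
Night half: max(0, 12.4 − 10.1) × 0.5 = 2.3 × 0.5 = 1.15 DD.
Per 24 h: 8.00 DD/day.
Duration = 165 / 8.00 = 20.625 ≈ 20.6 days.

20.6 days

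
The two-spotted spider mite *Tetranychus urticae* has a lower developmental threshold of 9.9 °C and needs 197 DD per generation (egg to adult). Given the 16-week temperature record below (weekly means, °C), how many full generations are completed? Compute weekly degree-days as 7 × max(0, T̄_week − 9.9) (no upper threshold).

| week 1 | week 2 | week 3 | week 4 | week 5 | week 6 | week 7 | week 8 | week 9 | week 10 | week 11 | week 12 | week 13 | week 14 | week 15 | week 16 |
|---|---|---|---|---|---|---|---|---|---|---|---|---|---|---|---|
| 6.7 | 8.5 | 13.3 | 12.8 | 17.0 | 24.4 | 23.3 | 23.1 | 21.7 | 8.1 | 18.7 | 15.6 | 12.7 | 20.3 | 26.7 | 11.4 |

3 generations

Weekly DD (7 × max(0, T̄ − 9.9)): 0.0, 0.0, 23.8, 20.3, 49.7, 101.5, 93.8, 92.4, 82.6, 0.0, 61.6, 39.9, 19.6, 72.8, 117.6, 10.5.
Season total = 786.1 DD.
Complete generations = ⌊786.1 / 197⌋ = 3.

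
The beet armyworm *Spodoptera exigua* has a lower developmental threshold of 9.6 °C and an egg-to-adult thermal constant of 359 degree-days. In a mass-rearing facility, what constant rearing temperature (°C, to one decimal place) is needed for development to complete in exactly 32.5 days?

20.6 °C

Required daily accumulation = 359 / 32.5 = 11.046 DD/day.
T = T_base + 11.046 = 9.6 + 11.046 = 20.646 ≈ 20.6 °C.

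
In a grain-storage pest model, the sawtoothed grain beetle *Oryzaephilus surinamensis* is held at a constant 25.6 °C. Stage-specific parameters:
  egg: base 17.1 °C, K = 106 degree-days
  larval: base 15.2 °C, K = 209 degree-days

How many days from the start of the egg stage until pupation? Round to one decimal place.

egg: 106 / (25.6 − 17.1) = 106 / 8.5 = 12.471 d.
larval: 209 / (25.6 − 15.2) = 209 / 10.4 = 20.096 d.
Sum = 32.567 ≈ 32.6 days.

32.6 days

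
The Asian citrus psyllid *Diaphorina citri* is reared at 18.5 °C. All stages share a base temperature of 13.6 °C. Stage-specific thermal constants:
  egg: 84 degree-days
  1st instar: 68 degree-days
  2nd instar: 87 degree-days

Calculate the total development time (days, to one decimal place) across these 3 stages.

48.8 days

Daily accumulation at 18.5 °C = 18.5 − 13.6 = 4.9 DD/day.
Total K = 84 + 68 + 87 = 239 DD.
Total duration = 239 / 4.9 = 48.776 ≈ 48.8 days.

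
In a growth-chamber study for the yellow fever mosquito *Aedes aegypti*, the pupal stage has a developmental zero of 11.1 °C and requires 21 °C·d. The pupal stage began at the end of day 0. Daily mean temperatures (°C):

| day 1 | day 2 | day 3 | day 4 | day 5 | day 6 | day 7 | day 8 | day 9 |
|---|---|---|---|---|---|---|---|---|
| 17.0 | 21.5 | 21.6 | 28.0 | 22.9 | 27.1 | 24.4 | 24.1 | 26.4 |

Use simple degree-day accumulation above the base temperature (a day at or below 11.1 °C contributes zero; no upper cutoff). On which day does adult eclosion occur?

day 3

Daily DD above 11.1 °C: 5.9, 10.4, 10.5, 16.9, 11.8, 16.0, 13.3, 13.0, 15.3.
Cumulative: 5.9, 16.3, 26.8, 43.7, 55.5, 71.5, 84.8, 97.8, 113.1.
The total first reaches 21 DD on day 3.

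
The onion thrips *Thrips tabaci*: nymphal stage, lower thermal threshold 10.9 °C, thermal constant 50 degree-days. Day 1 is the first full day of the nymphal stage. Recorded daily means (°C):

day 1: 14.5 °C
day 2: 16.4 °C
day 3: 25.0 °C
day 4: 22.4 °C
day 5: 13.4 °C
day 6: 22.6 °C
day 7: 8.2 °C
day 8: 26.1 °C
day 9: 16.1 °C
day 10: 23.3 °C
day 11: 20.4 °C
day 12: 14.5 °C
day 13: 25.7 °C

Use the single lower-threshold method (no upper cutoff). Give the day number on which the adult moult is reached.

Daily DD above 10.9 °C: 3.6, 5.5, 14.1, 11.5, 2.5, 11.7, 0.0, 15.2, 5.2, 12.4, 9.5, 3.6, 14.8.
Cumulative: 3.6, 9.1, 23.2, 34.7, 37.2, 48.9, 48.9, 64.1, 69.3, 81.7, 91.2, 94.8, 109.6.
The total first reaches 50 DD on day 8.

day 8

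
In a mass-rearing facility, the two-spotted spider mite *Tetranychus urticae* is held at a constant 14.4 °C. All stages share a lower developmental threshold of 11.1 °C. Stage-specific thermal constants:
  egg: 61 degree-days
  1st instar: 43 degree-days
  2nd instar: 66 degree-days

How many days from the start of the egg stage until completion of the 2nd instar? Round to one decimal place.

51.5 days

Daily accumulation at 14.4 °C = 14.4 − 11.1 = 3.3 DD/day.
Total K = 61 + 43 + 66 = 170 DD.
Total duration = 170 / 3.3 = 51.515 ≈ 51.5 days.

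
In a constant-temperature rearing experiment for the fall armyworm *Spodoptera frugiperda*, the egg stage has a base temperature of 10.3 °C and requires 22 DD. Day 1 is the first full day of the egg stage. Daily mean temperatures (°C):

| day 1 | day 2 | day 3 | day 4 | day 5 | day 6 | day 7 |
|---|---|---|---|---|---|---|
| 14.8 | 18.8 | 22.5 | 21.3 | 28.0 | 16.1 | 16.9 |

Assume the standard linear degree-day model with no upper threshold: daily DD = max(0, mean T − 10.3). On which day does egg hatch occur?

Daily DD above 10.3 °C: 4.5, 8.5, 12.2, 11.0, 17.7, 5.8, 6.6.
Cumulative: 4.5, 13.0, 25.2, 36.2, 53.9, 59.7, 66.3.
The total first reaches 22 DD on day 3.

day 3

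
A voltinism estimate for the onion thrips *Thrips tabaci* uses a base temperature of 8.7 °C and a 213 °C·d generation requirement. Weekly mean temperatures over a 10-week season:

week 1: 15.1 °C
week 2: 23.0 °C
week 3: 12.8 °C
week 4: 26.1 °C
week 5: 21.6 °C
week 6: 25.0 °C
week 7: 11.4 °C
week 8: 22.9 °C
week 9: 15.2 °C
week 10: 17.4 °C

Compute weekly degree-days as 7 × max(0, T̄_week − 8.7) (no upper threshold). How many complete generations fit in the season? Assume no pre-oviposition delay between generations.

3 generations

Weekly DD (7 × max(0, T̄ − 8.7)): 44.8, 100.1, 28.7, 121.8, 90.3, 114.1, 18.9, 99.4, 45.5, 60.9.
Season total = 724.5 DD.
Complete generations = ⌊724.5 / 213⌋ = 3.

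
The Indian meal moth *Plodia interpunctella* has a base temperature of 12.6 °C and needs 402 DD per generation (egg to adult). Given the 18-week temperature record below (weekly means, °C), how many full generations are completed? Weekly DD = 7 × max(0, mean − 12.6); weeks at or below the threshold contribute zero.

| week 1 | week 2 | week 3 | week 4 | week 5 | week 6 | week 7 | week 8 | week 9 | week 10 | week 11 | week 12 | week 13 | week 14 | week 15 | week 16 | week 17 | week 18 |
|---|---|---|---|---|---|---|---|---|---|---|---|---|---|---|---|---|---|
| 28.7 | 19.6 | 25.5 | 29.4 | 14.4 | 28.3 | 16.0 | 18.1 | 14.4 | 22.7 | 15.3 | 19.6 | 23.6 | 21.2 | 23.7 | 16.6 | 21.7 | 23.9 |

Weekly DD (7 × max(0, T̄ − 12.6)): 112.7, 49.0, 90.3, 117.6, 12.6, 109.9, 23.8, 38.5, 12.6, 70.7, 18.9, 49.0, 77.0, 60.2, 77.7, 28.0, 63.7, 79.1.
Season total = 1091.3 DD.
Complete generations = ⌊1091.3 / 402⌋ = 2.

2 generations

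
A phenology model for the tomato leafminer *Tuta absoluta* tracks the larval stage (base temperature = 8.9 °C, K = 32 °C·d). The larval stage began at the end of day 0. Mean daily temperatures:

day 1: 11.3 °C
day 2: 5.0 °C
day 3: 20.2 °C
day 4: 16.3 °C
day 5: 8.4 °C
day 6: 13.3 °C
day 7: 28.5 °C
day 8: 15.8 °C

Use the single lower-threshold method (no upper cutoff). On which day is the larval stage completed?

Daily DD above 8.9 °C: 2.4, 0.0, 11.3, 7.4, 0.0, 4.4, 19.6, 6.9.
Cumulative: 2.4, 2.4, 13.7, 21.1, 21.1, 25.5, 45.1, 52.0.
The total first reaches 32 DD on day 7.

day 7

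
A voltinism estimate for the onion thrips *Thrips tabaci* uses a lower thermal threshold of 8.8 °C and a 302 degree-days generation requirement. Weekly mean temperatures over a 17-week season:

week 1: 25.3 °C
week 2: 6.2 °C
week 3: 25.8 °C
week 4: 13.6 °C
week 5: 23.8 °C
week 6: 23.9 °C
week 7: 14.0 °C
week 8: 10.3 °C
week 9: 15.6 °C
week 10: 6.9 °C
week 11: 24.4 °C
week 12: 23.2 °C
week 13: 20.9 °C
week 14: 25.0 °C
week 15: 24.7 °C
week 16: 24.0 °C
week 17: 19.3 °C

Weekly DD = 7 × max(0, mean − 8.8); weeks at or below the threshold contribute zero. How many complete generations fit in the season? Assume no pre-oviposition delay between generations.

4 generations

Weekly DD (7 × max(0, T̄ − 8.8)): 115.5, 0.0, 119.0, 33.6, 105.0, 105.7, 36.4, 10.5, 47.6, 0.0, 109.2, 100.8, 84.7, 113.4, 111.3, 106.4, 73.5.
Season total = 1272.6 DD.
Complete generations = ⌊1272.6 / 302⌋ = 4.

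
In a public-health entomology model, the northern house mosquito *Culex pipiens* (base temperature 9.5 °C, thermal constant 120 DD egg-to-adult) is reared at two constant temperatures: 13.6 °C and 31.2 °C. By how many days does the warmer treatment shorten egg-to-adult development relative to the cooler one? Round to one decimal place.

23.7 days

At 13.6 °C: 120 / (13.6 − 9.5) = 120 / 4.1 = 29.268 d.
At 31.2 °C: 120 / (31.2 − 9.5) = 120 / 21.7 = 5.530 d.
Difference = |29.268 − 5.530| = 23.738 ≈ 23.7 days.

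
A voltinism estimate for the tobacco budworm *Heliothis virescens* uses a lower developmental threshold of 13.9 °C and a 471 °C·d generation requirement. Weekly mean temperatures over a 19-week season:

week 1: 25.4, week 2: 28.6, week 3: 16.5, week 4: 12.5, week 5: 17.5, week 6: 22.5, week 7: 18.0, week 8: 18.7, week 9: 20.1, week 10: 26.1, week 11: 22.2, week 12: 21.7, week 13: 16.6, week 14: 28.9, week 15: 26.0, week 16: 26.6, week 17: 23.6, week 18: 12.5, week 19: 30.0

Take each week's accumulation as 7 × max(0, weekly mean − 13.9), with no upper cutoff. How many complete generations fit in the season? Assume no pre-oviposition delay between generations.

Weekly DD (7 × max(0, T̄ − 13.9)): 80.5, 102.9, 18.2, 0.0, 25.2, 60.2, 28.7, 33.6, 43.4, 85.4, 58.1, 54.6, 18.9, 105.0, 84.7, 88.9, 67.9, 0.0, 112.7.
Season total = 1068.9 DD.
Complete generations = ⌊1068.9 / 471⌋ = 2.

2 generations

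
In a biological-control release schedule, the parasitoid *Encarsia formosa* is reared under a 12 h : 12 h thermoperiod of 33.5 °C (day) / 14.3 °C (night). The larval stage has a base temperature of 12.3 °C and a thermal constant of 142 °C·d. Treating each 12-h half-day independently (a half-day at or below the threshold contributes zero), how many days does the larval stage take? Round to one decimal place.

12.2 days

Day half: max(0, 33.5 − 12.3) × 0.5 = 21.2 × 0.5 = 10.60 DD.
Night half: max(0, 14.3 − 12.3) × 0.5 = 2.0 × 0.5 = 1.00 DD.
Per 24 h: 11.60 DD/day.
Duration = 142 / 11.60 = 12.241 ≈ 12.2 days.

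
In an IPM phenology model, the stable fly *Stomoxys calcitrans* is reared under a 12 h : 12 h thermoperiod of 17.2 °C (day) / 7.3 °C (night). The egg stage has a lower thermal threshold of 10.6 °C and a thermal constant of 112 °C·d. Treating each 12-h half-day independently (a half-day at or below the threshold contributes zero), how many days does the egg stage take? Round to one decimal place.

Day half: max(0, 17.2 − 10.6) × 0.5 = 6.6 × 0.5 = 3.30 DD.
Night half: max(0, 7.3 − 10.6) × 0.5 = 0.0 × 0.5 = 0.00 DD.
Per 24 h: 3.30 DD/day.
Duration = 112 / 3.30 = 33.939 ≈ 33.9 days.

33.9 days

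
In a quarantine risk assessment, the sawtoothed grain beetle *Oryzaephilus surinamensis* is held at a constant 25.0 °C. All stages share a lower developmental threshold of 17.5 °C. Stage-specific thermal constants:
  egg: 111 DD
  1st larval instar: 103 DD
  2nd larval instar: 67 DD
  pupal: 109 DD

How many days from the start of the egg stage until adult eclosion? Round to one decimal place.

52.0 days

Daily accumulation at 25.0 °C = 25.0 − 17.5 = 7.5 DD/day.
Total K = 111 + 103 + 67 + 109 = 390 DD.
Total duration = 390 / 7.5 = 52.000 ≈ 52.0 days.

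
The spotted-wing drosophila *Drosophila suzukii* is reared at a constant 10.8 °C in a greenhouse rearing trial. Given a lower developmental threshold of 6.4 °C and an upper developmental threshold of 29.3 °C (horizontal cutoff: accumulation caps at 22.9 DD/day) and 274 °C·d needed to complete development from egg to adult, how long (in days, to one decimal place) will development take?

62.3 days

Daily accumulation = 10.8 − 6.4 = 4.4 DD/day.
Duration = 274 / 4.4 = 62.273 ≈ 62.3 days.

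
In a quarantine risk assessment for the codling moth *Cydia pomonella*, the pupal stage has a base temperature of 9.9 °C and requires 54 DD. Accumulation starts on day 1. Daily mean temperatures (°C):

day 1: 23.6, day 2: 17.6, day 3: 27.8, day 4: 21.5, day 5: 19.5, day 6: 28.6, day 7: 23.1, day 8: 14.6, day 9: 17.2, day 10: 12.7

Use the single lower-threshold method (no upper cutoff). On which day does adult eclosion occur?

day 5

Daily DD above 9.9 °C: 13.7, 7.7, 17.9, 11.6, 9.6, 18.7, 13.2, 4.7, 7.3, 2.8.
Cumulative: 13.7, 21.4, 39.3, 50.9, 60.5, 79.2, 92.4, 97.1, 104.4, 107.2.
The total first reaches 54 DD on day 5.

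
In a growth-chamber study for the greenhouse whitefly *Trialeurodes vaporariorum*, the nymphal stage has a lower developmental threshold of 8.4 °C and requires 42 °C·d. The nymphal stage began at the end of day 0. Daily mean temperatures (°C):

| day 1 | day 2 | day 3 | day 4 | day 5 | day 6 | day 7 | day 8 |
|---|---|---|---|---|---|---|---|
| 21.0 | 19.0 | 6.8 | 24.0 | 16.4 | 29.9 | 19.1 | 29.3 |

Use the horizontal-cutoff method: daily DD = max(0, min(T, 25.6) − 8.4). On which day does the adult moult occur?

Daily DD above 8.4 °C (capped at 17.2): 12.6, 10.6, 0.0, 15.6, 8.0, 17.2, 10.7, 17.2.
Cumulative: 12.6, 23.2, 23.2, 38.8, 46.8, 64.0, 74.7, 91.9.
The total first reaches 42 DD on day 5.

day 5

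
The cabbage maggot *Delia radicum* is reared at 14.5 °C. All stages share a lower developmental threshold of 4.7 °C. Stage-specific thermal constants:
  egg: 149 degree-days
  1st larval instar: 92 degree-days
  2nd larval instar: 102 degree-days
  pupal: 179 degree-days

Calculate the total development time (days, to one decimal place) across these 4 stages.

Daily accumulation at 14.5 °C = 14.5 − 4.7 = 9.8 DD/day.
Total K = 149 + 92 + 102 + 179 = 522 DD.
Total duration = 522 / 9.8 = 53.265 ≈ 53.3 days.

53.3 days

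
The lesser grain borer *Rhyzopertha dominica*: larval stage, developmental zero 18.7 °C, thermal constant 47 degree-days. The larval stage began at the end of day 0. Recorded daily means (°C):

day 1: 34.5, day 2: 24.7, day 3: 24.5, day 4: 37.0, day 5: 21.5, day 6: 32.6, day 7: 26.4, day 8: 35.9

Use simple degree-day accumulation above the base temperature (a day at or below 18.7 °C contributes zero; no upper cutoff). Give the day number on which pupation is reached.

Daily DD above 18.7 °C: 15.8, 6.0, 5.8, 18.3, 2.8, 13.9, 7.7, 17.2.
Cumulative: 15.8, 21.8, 27.6, 45.9, 48.7, 62.6, 70.3, 87.5.
The total first reaches 47 DD on day 5.

day 5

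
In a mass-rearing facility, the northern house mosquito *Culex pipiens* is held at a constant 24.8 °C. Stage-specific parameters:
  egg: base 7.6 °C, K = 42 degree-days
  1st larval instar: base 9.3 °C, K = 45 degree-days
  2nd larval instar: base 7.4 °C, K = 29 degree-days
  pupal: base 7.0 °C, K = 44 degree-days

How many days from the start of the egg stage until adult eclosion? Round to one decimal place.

egg: 42 / (24.8 − 7.6) = 42 / 17.2 = 2.442 d.
1st larval instar: 45 / (24.8 − 9.3) = 45 / 15.5 = 2.903 d.
2nd larval instar: 29 / (24.8 − 7.4) = 29 / 17.4 = 1.667 d.
pupal: 44 / (24.8 − 7.0) = 44 / 17.8 = 2.472 d.
Sum = 9.484 ≈ 9.5 days.

9.5 days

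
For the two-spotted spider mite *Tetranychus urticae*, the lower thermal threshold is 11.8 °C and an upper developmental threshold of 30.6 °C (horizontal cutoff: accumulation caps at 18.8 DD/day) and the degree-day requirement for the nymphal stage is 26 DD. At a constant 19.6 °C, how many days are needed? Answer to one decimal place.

3.3 days

Daily accumulation = 19.6 − 11.8 = 7.8 DD/day.
Duration = 26 / 7.8 = 3.333 ≈ 3.3 days.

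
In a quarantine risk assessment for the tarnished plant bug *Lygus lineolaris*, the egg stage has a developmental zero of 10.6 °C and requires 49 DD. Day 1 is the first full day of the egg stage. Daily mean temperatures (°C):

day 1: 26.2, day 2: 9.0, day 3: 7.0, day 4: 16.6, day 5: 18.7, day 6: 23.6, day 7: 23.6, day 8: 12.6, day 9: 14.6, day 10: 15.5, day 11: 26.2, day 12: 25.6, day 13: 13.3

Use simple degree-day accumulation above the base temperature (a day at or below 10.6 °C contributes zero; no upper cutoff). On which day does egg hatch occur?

Daily DD above 10.6 °C: 15.6, 0.0, 0.0, 6.0, 8.1, 13.0, 13.0, 2.0, 4.0, 4.9, 15.6, 15.0, 2.7.
Cumulative: 15.6, 15.6, 15.6, 21.6, 29.7, 42.7, 55.7, 57.7, 61.7, 66.6, 82.2, 97.2, 99.9.
The total first reaches 49 DD on day 7.

day 7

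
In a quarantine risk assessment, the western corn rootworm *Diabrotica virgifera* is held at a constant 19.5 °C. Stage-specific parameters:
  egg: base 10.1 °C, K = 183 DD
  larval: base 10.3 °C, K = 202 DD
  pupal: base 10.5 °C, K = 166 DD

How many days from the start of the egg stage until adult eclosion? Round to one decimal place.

egg: 183 / (19.5 − 10.1) = 183 / 9.4 = 19.468 d.
larval: 202 / (19.5 − 10.3) = 202 / 9.2 = 21.957 d.
pupal: 166 / (19.5 − 10.5) = 166 / 9.0 = 18.444 d.
Sum = 59.869 ≈ 59.9 days.

59.9 days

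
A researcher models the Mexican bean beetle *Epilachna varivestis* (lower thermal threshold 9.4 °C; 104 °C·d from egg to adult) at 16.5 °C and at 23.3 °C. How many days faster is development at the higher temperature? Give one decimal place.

7.2 days

At 16.5 °C: 104 / (16.5 − 9.4) = 104 / 7.1 = 14.648 d.
At 23.3 °C: 104 / (23.3 − 9.4) = 104 / 13.9 = 7.482 d.
Difference = |14.648 − 7.482| = 7.166 ≈ 7.2 days.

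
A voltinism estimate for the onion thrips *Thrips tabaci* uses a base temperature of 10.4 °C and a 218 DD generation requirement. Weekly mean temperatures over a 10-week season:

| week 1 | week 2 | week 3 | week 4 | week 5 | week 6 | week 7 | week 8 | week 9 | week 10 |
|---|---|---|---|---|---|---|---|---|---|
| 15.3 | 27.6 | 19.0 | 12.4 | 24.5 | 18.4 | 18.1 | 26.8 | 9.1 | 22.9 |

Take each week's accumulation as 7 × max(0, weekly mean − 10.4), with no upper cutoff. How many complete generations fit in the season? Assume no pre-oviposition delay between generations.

2 generations

Weekly DD (7 × max(0, T̄ − 10.4)): 34.3, 120.4, 60.2, 14.0, 98.7, 56.0, 53.9, 114.8, 0.0, 87.5.
Season total = 639.8 DD.
Complete generations = ⌊639.8 / 218⌋ = 2.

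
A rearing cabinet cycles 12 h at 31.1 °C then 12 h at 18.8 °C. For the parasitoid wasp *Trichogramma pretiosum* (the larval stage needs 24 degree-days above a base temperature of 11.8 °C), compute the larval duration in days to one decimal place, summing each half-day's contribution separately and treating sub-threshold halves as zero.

1.8 days

Day half: max(0, 31.1 − 11.8) × 0.5 = 19.3 × 0.5 = 9.65 DD.
Night half: max(0, 18.8 − 11.8) × 0.5 = 7.0 × 0.5 = 3.50 DD.
Per 24 h: 13.15 DD/day.
Duration = 24 / 13.15 = 1.825 ≈ 1.8 days.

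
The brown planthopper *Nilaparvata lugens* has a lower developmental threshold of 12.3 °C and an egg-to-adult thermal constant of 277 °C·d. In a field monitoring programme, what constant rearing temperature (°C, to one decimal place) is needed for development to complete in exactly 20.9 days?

Required daily accumulation = 277 / 20.9 = 13.254 DD/day.
T = T_base + 13.254 = 12.3 + 13.254 = 25.554 ≈ 25.6 °C.

25.6 °C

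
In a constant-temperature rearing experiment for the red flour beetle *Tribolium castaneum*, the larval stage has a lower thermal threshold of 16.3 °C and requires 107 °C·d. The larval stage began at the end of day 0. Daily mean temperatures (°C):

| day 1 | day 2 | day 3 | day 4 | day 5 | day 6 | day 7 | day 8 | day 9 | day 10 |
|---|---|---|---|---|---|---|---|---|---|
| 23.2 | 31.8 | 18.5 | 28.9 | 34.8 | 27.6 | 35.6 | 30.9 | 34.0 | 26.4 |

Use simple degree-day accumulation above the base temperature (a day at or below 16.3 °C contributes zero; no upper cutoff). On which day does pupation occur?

Daily DD above 16.3 °C: 6.9, 15.5, 2.2, 12.6, 18.5, 11.3, 19.3, 14.6, 17.7, 10.1.
Cumulative: 6.9, 22.4, 24.6, 37.2, 55.7, 67.0, 86.3, 100.9, 118.6, 128.7.
The total first reaches 107 DD on day 9.

day 9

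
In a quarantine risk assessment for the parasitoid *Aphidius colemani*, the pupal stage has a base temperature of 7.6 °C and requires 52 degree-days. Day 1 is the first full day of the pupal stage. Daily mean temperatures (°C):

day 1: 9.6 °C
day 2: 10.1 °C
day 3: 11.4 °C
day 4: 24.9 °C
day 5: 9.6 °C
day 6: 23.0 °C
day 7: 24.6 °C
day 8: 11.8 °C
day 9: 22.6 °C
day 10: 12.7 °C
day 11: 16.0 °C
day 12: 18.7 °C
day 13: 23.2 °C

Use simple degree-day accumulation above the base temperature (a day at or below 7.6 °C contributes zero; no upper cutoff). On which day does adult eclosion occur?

day 7

Daily DD above 7.6 °C: 2.0, 2.5, 3.8, 17.3, 2.0, 15.4, 17.0, 4.2, 15.0, 5.1, 8.4, 11.1, 15.6.
Cumulative: 2.0, 4.5, 8.3, 25.6, 27.6, 43.0, 60.0, 64.2, 79.2, 84.3, 92.7, 103.8, 119.4.
The total first reaches 52 DD on day 7.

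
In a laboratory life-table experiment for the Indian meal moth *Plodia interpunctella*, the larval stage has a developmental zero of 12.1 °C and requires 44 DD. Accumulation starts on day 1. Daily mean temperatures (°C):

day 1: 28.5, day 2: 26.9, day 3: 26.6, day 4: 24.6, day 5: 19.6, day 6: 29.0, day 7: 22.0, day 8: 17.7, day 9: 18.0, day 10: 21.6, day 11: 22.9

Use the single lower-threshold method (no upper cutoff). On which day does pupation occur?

day 3

Daily DD above 12.1 °C: 16.4, 14.8, 14.5, 12.5, 7.5, 16.9, 9.9, 5.6, 5.9, 9.5, 10.8.
Cumulative: 16.4, 31.2, 45.7, 58.2, 65.7, 82.6, 92.5, 98.1, 104.0, 113.5, 124.3.
The total first reaches 44 DD on day 3.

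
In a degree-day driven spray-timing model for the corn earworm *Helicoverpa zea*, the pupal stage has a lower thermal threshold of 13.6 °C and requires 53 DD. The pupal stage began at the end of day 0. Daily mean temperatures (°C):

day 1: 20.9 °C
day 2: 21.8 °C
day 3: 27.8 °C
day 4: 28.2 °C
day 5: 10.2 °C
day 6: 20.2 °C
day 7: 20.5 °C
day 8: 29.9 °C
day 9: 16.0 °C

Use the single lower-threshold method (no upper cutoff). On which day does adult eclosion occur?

Daily DD above 13.6 °C: 7.3, 8.2, 14.2, 14.6, 0.0, 6.6, 6.9, 16.3, 2.4.
Cumulative: 7.3, 15.5, 29.7, 44.3, 44.3, 50.9, 57.8, 74.1, 76.5.
The total first reaches 53 DD on day 7.

day 7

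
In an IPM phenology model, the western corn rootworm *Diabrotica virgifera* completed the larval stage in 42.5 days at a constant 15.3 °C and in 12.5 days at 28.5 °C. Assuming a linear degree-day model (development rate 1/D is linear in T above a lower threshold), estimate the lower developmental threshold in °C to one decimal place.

9.8 °C

Linear rate model ⇒ the product D·(T − T_b) is constant across temperatures.
42.5·(15.3 − T_b) = 12.5·(28.5 − T_b)
T_b = (42.5·15.3 − 12.5·28.5) / (42.5 − 12.5) = 294.00 / 30.0 = 9.800 °C ≈ 9.8 °C.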